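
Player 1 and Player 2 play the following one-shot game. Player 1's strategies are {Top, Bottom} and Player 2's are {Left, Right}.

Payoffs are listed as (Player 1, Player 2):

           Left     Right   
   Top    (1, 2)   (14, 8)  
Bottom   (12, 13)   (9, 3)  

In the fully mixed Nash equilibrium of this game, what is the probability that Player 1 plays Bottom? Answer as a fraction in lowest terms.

Let x be the probability that Player 1 plays Top. In a completely mixed equilibrium, Player 2 must be indifferent between Left and Right.
Player 2's expected payoff from Left is 2x + 13(1−x); from Right it is 8x + 3(1−x).
Setting these equal: −11x + 13 = 5x + 3, so x = 5/8.
Therefore Player 1 plays Bottom with probability 1 − 5/8 = 3/8.

3/8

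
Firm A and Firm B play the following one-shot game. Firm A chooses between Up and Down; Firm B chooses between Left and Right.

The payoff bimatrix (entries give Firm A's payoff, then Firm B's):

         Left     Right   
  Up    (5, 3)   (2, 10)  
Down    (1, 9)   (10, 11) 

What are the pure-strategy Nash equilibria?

(Down, Right)

(Up, Left): Firm B prefers Right (10 > 3) — not an equilibrium.
(Up, Right): Firm A prefers Down (10 > 2) — not an equilibrium.
(Down, Left): Firm A prefers Up (5 > 1); Firm B prefers Right (11 > 9) — not an equilibrium.
(Down, Right): Firm A gets 10 ≥ 2 from Up, and Firm B gets 11 ≥ 9 from Left — Nash equilibrium.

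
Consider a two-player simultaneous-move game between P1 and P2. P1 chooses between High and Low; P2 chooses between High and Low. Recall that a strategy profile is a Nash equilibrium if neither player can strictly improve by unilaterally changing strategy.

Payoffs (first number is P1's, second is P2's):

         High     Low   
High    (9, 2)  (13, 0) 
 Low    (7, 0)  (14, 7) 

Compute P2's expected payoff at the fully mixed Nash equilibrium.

First find x, the probability P1 plays High, from P2's indifference between High and Low: 2x = 7(1−x), giving x = 7/9.
Since P2 is indifferent in equilibrium, P2's expected payoff equals the payoff from either column against (7/9, 2/9). Using High: 2(7/9) = 14/9.

14/9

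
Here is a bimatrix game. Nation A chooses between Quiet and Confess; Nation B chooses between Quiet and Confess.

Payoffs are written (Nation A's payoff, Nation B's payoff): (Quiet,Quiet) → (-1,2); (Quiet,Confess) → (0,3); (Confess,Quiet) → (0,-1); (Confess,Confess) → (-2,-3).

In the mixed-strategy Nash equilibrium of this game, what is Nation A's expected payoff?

First find y, the probability Nation B plays Quiet, from Nation A's indifference between Quiet and Confess: −y = −2(1−y), giving y = 2/3.
Since Nation A is indifferent in equilibrium, Nation A's expected payoff equals the payoff from either row against (2/3, 1/3). Using Quiet: −(2/3) = -2/3.

-2/3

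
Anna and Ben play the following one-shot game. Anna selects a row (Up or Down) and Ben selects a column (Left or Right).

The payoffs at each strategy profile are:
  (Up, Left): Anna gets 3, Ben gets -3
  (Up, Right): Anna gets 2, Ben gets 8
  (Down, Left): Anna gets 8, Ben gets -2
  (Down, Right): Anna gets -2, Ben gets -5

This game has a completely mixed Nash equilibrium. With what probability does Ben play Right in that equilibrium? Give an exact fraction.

Let c be the probability that Ben plays Left. In a completely mixed equilibrium, Anna must be indifferent between Up and Down.
Anna's expected payoff from Up is 3c + 2(1−c); from Down it is 8c − 2(1−c).
Setting these equal: c + 2 = 10c − 2, so c = 4/9.
Therefore Ben plays Right with probability 1 − 4/9 = 5/9.

5/9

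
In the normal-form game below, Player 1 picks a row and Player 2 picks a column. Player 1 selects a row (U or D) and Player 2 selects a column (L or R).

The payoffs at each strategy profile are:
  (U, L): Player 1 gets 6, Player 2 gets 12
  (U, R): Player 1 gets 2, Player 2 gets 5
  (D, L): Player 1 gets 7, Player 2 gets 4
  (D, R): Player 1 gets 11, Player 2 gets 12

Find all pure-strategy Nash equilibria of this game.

(D, R)

(U, L): Player 1 prefers D (7 > 6) — not an equilibrium.
(U, R): Player 1 prefers D (11 > 2); Player 2 prefers L (12 > 5) — not an equilibrium.
(D, L): Player 2 prefers R (12 > 4) — not an equilibrium.
(D, R): Player 1 gets 11 ≥ 2 from U, and Player 2 gets 12 ≥ 4 from L — Nash equilibrium.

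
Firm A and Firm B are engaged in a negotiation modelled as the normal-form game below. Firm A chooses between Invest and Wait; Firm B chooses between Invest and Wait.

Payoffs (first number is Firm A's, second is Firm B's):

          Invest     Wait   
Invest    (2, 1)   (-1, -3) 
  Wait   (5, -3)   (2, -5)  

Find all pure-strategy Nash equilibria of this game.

(Wait, Invest)

(Invest, Invest): Firm A prefers Wait (5 > 2) — not an equilibrium.
(Invest, Wait): Firm A prefers Wait (2 > -1); Firm B prefers Invest (1 > -3) — not an equilibrium.
(Wait, Invest): Firm A gets 5 ≥ 2 from Invest, and Firm B gets -3 ≥ -5 from Wait — Nash equilibrium.
(Wait, Wait): Firm B prefers Invest (-3 > -5) — not an equilibrium.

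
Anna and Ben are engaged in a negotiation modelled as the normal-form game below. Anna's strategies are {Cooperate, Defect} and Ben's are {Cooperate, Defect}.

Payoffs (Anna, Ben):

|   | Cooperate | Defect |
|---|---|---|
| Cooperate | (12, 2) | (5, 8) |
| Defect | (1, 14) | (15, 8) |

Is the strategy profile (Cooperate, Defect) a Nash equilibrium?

At (Cooperate, Defect), Anna earns 5; switching to Defect would give 15, so Anna would deviate.
Ben earns 8; switching to Cooperate would give 2, so Ben has no profitable deviation.
Since at least one player can profitably deviate, this is not a Nash equilibrium.

No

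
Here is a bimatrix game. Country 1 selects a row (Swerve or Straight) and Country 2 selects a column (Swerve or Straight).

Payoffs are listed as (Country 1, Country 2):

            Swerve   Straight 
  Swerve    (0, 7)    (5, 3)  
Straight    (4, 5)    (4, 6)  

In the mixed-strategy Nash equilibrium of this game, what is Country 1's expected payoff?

4

First find y, the probability Country 2 plays Swerve, from Country 1's indifference between Swerve and Straight: 5(1−y) = 4y + 4(1−y), giving y = 1/5.
Since Country 1 is indifferent in equilibrium, Country 1's expected payoff equals the payoff from either row against (1/5, 4/5). Using Swerve: 5(4/5) = 4.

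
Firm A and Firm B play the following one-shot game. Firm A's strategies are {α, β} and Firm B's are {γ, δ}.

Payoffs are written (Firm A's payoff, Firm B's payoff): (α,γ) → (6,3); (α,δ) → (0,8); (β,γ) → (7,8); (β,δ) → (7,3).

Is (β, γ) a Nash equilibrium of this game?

Yes

At (β, γ), Firm A earns 7; switching to α would give 6, so Firm A has no profitable deviation.
Firm B earns 8; switching to δ would give 3, so Firm B has no profitable deviation.
Neither player can gain by a unilateral deviation, so this profile is a Nash equilibrium.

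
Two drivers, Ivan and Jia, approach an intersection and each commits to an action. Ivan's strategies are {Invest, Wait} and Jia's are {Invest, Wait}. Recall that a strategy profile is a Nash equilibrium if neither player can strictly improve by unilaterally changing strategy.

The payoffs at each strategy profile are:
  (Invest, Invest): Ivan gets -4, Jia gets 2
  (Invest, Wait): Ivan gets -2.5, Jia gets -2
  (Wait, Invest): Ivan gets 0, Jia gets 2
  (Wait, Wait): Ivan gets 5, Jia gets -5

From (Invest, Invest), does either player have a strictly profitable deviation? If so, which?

Ivan

Ivan at (Invest, Invest) earns -4; deviating to Wait yields 0 — a strict improvement.
Jia earns 2; deviating to Wait yields -2 — not better.
Only Ivan has a strictly profitable deviation.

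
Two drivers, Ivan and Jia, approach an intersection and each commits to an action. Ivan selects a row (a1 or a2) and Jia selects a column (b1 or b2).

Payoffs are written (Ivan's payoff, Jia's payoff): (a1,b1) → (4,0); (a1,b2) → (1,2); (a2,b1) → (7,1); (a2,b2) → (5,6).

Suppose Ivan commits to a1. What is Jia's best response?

Against a1, Jia earns 0 from b1 and 2 from b2.
So b2 is the best response.

b2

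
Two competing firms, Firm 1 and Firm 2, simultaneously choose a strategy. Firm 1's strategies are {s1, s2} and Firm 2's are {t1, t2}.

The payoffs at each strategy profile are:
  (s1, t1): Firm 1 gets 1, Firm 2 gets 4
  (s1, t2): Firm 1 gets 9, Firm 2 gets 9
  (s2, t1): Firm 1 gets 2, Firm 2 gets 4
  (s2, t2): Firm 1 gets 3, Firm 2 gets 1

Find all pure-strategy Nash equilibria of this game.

(s1, t2) and (s2, t1)

(s1, t1): Firm 1 prefers s2 (2 > 1); Firm 2 prefers t2 (9 > 4) — not an equilibrium.
(s1, t2): Firm 1 gets 9 ≥ 3 from s2, and Firm 2 gets 9 ≥ 4 from t1 — Nash equilibrium.
(s2, t1): Firm 1 gets 2 ≥ 1 from s1, and Firm 2 gets 4 ≥ 1 from t2 — Nash equilibrium.
(s2, t2): Firm 1 prefers s1 (9 > 3); Firm 2 prefers t1 (4 > 1) — not an equilibrium.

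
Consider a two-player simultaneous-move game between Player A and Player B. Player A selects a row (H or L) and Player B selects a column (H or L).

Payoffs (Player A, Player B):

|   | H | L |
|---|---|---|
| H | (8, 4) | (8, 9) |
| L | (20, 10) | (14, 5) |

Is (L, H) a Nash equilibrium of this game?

Yes

At (L, H), Player A earns 20; switching to H would give 8, so Player A has no profitable deviation.
Player B earns 10; switching to L would give 5, so Player B has no profitable deviation.
Neither player can gain by a unilateral deviation, so this profile is a Nash equilibrium.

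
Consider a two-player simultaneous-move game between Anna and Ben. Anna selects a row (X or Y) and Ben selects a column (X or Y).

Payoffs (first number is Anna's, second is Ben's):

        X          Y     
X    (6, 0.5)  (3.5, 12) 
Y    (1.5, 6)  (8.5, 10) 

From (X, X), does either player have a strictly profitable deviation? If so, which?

Anna at (X, X) earns 6; deviating to Y yields 1.5 — not better.
Ben earns 0.5; deviating to Y yields 12 — a strict improvement.
Only Ben has a strictly profitable deviation.

Ben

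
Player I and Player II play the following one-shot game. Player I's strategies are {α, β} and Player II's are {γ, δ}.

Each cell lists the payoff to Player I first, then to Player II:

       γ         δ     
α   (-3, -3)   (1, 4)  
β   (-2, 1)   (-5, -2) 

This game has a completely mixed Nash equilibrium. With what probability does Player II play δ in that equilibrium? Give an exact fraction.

1/7

Let q be the probability that Player II plays γ. In a completely mixed equilibrium, Player I must be indifferent between α and β.
Player I's expected payoff from α is −3q + (1−q); from β it is −2q − 5(1−q).
Setting these equal: −4q + 1 = 3q − 5, so q = 6/7.
Therefore Player II plays δ with probability 1 − 6/7 = 1/7.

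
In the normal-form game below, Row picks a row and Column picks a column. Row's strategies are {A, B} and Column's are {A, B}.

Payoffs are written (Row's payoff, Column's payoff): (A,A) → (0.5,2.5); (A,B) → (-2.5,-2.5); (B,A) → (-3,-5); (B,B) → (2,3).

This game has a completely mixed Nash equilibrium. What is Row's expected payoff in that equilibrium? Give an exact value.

First find q, the probability Column plays A, from Row's indifference between A and B: 0.5q − 2.5(1−q) = −3q + 2(1−q), giving q = 9/16.
Since Row is indifferent in equilibrium, Row's expected payoff equals the payoff from either row against (9/16, 7/16). Using A: 0.5(9/16) − 2.5(7/16) = -13/16.

-13/16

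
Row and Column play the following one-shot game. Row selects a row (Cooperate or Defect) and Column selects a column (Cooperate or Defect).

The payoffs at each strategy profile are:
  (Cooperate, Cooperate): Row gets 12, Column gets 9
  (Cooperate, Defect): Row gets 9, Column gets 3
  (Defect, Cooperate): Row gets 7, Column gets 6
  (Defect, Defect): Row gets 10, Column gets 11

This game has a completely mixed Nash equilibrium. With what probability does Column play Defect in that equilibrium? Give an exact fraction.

Let c be the probability that Column plays Cooperate. In a completely mixed equilibrium, Row must be indifferent between Cooperate and Defect.
Row's expected payoff from Cooperate is 12c + 9(1−c); from Defect it is 7c + 10(1−c).
Setting these equal: 3c + 9 = −3c + 10, so c = 1/6.
Therefore Column plays Defect with probability 1 − 1/6 = 5/6.

5/6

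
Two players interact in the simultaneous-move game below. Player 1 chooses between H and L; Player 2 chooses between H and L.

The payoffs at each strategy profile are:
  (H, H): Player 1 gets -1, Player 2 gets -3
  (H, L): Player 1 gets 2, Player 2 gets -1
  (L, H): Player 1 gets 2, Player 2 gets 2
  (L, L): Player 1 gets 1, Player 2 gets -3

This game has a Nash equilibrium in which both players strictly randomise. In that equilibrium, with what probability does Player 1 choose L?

2/7

Let p be the probability that Player 1 plays H. In a completely mixed equilibrium, Player 2 must be indifferent between H and L.
Player 2's expected payoff from H is −3p + 2(1−p); from L it is −p − 3(1−p).
Setting these equal: −5p + 2 = 2p − 3, so p = 5/7.
Therefore Player 1 plays L with probability 1 − 5/7 = 2/7.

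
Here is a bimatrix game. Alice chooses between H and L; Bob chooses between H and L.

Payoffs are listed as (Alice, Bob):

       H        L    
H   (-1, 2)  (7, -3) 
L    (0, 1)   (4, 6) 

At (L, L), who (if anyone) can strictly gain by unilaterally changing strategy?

Alice

Alice at (L, L) earns 4; deviating to H yields 7 — a strict improvement.
Bob earns 6; deviating to H yields 1 — not better.
Only Alice has a strictly profitable deviation.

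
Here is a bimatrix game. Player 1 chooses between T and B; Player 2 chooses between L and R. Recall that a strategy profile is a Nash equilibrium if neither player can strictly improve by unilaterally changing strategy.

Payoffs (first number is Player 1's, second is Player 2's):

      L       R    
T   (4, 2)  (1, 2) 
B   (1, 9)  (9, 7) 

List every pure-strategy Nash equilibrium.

(T, L)

(T, L): Player 1 gets 4 ≥ 1 from B, and Player 2 gets 2 ≥ 2 from R — Nash equilibrium.
(T, R): Player 1 prefers B (9 > 1) — not an equilibrium.
(B, L): Player 1 prefers T (4 > 1) — not an equilibrium.
(B, R): Player 2 prefers L (9 > 7) — not an equilibrium.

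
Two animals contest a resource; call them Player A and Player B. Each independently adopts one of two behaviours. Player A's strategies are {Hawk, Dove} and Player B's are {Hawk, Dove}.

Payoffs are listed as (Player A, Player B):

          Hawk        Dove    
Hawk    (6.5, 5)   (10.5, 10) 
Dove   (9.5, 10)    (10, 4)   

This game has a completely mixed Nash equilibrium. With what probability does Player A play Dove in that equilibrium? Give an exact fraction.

5/11

Let p be the probability that Player A plays Hawk. In a completely mixed equilibrium, Player B must be indifferent between Hawk and Dove.
Player B's expected payoff from Hawk is 5p + 10(1−p); from Dove it is 10p + 4(1−p).
Setting these equal: −5p + 10 = 6p + 4, so p = 6/11.
Therefore Player A plays Dove with probability 1 − 6/11 = 5/11.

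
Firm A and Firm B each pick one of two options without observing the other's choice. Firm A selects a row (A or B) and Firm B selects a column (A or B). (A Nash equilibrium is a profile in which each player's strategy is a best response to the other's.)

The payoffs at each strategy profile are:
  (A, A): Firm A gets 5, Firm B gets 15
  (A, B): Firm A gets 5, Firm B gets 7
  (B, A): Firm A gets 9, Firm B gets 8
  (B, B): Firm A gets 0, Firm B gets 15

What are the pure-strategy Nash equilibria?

(A, A): Firm A prefers B (9 > 5) — not an equilibrium.
(A, B): Firm B prefers A (15 > 7) — not an equilibrium.
(B, A): Firm B prefers B (15 > 8) — not an equilibrium.
(B, B): Firm A prefers A (5 > 0) — not an equilibrium.

none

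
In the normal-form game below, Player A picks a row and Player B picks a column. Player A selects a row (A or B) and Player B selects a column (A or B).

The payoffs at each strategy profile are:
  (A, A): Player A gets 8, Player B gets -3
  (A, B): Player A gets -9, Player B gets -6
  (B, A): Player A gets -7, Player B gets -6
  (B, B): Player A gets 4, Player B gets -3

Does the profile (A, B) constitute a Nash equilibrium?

No

At (A, B), Player A earns -9; switching to B would give 4, so Player A would deviate.
Player B earns -6; switching to A would give -3, so Player B would deviate.
Since at least one player can profitably deviate, this is not a Nash equilibrium.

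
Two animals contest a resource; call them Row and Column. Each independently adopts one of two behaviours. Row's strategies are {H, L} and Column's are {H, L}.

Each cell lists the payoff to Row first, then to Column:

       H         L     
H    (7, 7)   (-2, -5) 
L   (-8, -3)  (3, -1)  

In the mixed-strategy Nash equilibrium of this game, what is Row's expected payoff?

1/4

First find q, the probability Column plays H, from Row's indifference between H and L: 7q − 2(1−q) = −8q + 3(1−q), giving q = 1/4.
Since Row is indifferent in equilibrium, Row's expected payoff equals the payoff from either row against (1/4, 3/4). Using H: 7(1/4) − 2(3/4) = 1/4.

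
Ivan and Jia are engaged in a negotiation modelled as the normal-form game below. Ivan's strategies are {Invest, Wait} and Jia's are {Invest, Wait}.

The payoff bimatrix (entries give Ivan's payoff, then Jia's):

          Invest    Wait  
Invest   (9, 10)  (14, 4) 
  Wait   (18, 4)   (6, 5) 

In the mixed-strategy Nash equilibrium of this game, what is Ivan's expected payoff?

198/17

First find q, the probability Jia plays Invest, from Ivan's indifference between Invest and Wait: 9q + 14(1−q) = 18q + 6(1−q), giving q = 8/17.
Since Ivan is indifferent in equilibrium, Ivan's expected payoff equals the payoff from either row against (8/17, 9/17). Using Invest: 9(8/17) + 14(9/17) = 198/17.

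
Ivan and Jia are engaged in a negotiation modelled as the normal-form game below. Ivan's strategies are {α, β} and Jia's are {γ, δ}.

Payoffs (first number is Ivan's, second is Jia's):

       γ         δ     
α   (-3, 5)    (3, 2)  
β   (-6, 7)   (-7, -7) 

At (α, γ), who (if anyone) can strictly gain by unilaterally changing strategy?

Ivan at (α, γ) earns -3; deviating to β yields -6 — not better.
Jia earns 5; deviating to δ yields 2 — not better.
Neither player can strictly improve; the profile is a Nash equilibrium.

Neither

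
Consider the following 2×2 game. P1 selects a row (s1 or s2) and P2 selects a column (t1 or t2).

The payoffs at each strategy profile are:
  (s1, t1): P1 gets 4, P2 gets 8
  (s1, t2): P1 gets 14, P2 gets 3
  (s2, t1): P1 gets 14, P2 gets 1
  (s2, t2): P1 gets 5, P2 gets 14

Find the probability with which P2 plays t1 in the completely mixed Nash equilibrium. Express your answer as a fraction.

9/19

Let c be the probability that P2 plays t1. In a completely mixed equilibrium, P1 must be indifferent between s1 and s2.
P1's expected payoff from s1 is 4c + 14(1−c); from s2 it is 14c + 5(1−c).
Setting these equal: −10c + 14 = 9c + 5, so c = 9/19.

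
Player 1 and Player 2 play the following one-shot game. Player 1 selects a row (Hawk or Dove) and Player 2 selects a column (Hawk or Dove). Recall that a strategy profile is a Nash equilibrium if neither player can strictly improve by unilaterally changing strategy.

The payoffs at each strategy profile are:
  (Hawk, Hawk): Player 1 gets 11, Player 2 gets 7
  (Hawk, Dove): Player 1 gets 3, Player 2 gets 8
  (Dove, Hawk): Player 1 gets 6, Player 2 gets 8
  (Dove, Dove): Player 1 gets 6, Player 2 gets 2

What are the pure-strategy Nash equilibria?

none

(Hawk, Hawk): Player 2 prefers Dove (8 > 7) — not an equilibrium.
(Hawk, Dove): Player 1 prefers Dove (6 > 3) — not an equilibrium.
(Dove, Hawk): Player 1 prefers Hawk (11 > 6) — not an equilibrium.
(Dove, Dove): Player 2 prefers Hawk (8 > 2) — not an equilibrium.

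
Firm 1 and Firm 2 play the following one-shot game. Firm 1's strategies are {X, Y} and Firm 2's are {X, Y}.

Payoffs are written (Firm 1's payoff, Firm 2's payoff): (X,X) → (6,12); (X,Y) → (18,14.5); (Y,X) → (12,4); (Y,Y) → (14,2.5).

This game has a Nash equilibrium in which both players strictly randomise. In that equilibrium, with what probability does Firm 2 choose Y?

Let y be the probability that Firm 2 plays X. In a completely mixed equilibrium, Firm 1 must be indifferent between X and Y.
Firm 1's expected payoff from X is 6y + 18(1−y); from Y it is 12y + 14(1−y).
Setting these equal: −12y + 18 = −2y + 14, so y = 2/5.
Therefore Firm 2 plays Y with probability 1 − 2/5 = 3/5.

3/5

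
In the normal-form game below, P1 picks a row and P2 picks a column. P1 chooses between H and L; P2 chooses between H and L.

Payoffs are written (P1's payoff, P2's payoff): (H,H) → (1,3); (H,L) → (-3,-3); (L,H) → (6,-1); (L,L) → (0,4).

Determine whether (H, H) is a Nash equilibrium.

At (H, H), P1 earns 1; switching to L would give 6, so P1 would deviate.
P2 earns 3; switching to L would give -3, so P2 has no profitable deviation.
Since at least one player can profitably deviate, this is not a Nash equilibrium.

No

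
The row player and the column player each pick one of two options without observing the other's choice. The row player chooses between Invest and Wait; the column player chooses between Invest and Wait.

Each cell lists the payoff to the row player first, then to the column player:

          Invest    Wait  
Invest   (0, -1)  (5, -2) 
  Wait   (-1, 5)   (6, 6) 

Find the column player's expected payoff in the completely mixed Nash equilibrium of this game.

First find p, the probability the row player plays Invest, from the column player's indifference between Invest and Wait: −p + 5(1−p) = −2p + 6(1−p), giving p = 1/2.
Since the column player is indifferent in equilibrium, the column player's expected payoff equals the payoff from either column against (1/2, 1/2). Using Invest: −(1/2) + 5(1/2) = 2.

2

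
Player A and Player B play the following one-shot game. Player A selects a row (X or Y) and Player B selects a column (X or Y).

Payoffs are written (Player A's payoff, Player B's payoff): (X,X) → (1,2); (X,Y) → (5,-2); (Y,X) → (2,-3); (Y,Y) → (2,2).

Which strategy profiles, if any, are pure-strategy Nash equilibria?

none

(X, X): Player A prefers Y (2 > 1) — not an equilibrium.
(X, Y): Player B prefers X (2 > -2) — not an equilibrium.
(Y, X): Player B prefers Y (2 > -3) — not an equilibrium.
(Y, Y): Player A prefers X (5 > 2) — not an equilibrium.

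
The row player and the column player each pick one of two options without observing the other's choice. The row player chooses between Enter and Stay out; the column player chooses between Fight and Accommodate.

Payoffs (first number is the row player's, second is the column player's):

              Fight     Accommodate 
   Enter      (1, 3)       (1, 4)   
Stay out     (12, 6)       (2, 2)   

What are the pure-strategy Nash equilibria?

(Enter, Fight): the row player prefers Stay out (12 > 1); the column player prefers Accommodate (4 > 3) — not an equilibrium.
(Enter, Accommodate): the row player prefers Stay out (2 > 1) — not an equilibrium.
(Stay out, Fight): the row player gets 12 ≥ 1 from Enter, and the column player gets 6 ≥ 2 from Accommodate — Nash equilibrium.
(Stay out, Accommodate): the column player prefers Fight (6 > 2) — not an equilibrium.

(Stay out, Fight)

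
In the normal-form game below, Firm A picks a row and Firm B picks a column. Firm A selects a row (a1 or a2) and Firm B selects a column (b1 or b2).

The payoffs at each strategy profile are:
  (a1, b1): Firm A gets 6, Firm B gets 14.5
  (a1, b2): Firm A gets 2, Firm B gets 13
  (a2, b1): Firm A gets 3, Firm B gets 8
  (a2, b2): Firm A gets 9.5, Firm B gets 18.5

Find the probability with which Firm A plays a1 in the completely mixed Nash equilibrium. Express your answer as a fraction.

Let r be the probability that Firm A plays a1. In a completely mixed equilibrium, Firm B must be indifferent between b1 and b2.
Firm B's expected payoff from b1 is 14.5r + 8(1−r); from b2 it is 13r + 18.5(1−r).
Setting these equal: 6.5r + 8 = −5.5r + 18.5, so r = 7/8.

7/8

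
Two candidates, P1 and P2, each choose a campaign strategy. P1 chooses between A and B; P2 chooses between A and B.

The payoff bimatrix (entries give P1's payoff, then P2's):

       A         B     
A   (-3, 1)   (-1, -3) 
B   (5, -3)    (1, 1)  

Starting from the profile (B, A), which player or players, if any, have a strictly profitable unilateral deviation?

P1 at (B, A) earns 5; deviating to A yields -3 — not better.
P2 earns -3; deviating to B yields 1 — a strict improvement.
Only P2 has a strictly profitable deviation.

P2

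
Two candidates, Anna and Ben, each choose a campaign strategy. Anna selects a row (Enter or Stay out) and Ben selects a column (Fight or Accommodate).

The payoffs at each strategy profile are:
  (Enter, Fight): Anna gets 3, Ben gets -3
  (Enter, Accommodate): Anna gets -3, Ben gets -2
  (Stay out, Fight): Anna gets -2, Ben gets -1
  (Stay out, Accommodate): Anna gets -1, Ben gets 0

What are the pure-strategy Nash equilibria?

(Enter, Fight): Ben prefers Accommodate (-2 > -3) — not an equilibrium.
(Enter, Accommodate): Anna prefers Stay out (-1 > -3) — not an equilibrium.
(Stay out, Fight): Anna prefers Enter (3 > -2); Ben prefers Accommodate (0 > -1) — not an equilibrium.
(Stay out, Accommodate): Anna gets -1 ≥ -3 from Enter, and Ben gets 0 ≥ -1 from Fight — Nash equilibrium.

(Stay out, Accommodate)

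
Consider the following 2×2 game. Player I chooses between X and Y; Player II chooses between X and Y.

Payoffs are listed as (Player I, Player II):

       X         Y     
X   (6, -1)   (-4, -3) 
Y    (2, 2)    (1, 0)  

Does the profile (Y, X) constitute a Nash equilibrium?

No

At (Y, X), Player I earns 2; switching to X would give 6, so Player I would deviate.
Player II earns 2; switching to Y would give 0, so Player II has no profitable deviation.
Since at least one player can profitably deviate, this is not a Nash equilibrium.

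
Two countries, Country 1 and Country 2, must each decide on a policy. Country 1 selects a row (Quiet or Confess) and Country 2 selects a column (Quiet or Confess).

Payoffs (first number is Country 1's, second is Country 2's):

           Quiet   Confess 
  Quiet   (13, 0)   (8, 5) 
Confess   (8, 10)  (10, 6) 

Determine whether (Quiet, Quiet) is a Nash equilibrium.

No

At (Quiet, Quiet), Country 1 earns 13; switching to Confess would give 8, so Country 1 has no profitable deviation.
Country 2 earns 0; switching to Confess would give 5, so Country 2 would deviate.
Since at least one player can profitably deviate, this is not a Nash equilibrium.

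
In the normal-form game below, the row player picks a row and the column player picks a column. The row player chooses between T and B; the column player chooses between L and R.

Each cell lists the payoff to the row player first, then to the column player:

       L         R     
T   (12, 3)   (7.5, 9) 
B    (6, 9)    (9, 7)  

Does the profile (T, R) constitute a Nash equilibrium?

No

At (T, R), the row player earns 7.5; switching to B would give 9, so the row player would deviate.
The column player earns 9; switching to L would give 3, so the column player has no profitable deviation.
Since at least one player can profitably deviate, this is not a Nash equilibrium.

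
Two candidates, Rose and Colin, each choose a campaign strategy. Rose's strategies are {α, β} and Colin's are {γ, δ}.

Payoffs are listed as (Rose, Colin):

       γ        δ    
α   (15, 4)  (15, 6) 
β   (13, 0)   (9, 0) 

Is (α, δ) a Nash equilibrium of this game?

Yes

At (α, δ), Rose earns 15; switching to β would give 9, so Rose has no profitable deviation.
Colin earns 6; switching to γ would give 4, so Colin has no profitable deviation.
Neither player can gain by a unilateral deviation, so this profile is a Nash equilibrium.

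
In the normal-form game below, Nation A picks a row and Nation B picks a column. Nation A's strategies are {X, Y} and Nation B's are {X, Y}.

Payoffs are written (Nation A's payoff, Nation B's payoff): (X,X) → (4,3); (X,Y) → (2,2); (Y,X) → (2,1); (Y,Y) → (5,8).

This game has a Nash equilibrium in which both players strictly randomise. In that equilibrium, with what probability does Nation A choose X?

7/8

Let p be the probability that Nation A plays X. In a completely mixed equilibrium, Nation B must be indifferent between X and Y.
Nation B's expected payoff from X is 3p + (1−p); from Y it is 2p + 8(1−p).
Setting these equal: 2p + 1 = −6p + 8, so p = 7/8.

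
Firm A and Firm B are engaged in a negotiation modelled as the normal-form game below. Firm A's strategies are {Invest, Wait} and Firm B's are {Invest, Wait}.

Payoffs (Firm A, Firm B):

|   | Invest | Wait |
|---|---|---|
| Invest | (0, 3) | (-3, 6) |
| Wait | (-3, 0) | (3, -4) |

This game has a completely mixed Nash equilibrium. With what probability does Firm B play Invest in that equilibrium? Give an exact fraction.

Let q be the probability that Firm B plays Invest. In a completely mixed equilibrium, Firm A must be indifferent between Invest and Wait.
Firm A's expected payoff from Invest is −3(1−q); from Wait it is −3q + 3(1−q).
Setting these equal: 3q − 3 = −6q + 3, so q = 2/3.

2/3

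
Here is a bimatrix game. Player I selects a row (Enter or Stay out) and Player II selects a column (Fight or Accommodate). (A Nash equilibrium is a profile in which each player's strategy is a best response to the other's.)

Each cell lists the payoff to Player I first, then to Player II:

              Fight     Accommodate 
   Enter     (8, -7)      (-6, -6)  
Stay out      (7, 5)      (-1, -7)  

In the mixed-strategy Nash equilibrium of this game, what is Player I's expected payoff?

First find y, the probability Player II plays Fight, from Player I's indifference between Enter and Stay out: 8y − 6(1−y) = 7y − (1−y), giving y = 5/6.
Since Player I is indifferent in equilibrium, Player I's expected payoff equals the payoff from either row against (5/6, 1/6). Using Enter: 8(5/6) − 6(1/6) = 17/3.

17/3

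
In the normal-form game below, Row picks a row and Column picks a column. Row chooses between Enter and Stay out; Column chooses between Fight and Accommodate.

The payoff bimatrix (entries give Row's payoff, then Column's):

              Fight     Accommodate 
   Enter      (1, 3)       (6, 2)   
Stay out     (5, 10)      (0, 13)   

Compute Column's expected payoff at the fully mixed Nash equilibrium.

First find x, the probability Row plays Enter, from Column's indifference between Fight and Accommodate: 3x + 10(1−x) = 2x + 13(1−x), giving x = 3/4.
Since Column is indifferent in equilibrium, Column's expected payoff equals the payoff from either column against (3/4, 1/4). Using Fight: 3(3/4) + 10(1/4) = 19/4.

19/4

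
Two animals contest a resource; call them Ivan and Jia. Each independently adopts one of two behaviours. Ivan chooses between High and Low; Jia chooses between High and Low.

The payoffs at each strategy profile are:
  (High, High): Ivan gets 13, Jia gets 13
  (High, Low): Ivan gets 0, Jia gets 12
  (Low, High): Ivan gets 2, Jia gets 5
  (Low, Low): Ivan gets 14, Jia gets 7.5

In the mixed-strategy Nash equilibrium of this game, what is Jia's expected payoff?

75/7

First find x, the probability Ivan plays High, from Jia's indifference between High and Low: 13x + 5(1−x) = 12x + 7.5(1−x), giving x = 5/7.
Since Jia is indifferent in equilibrium, Jia's expected payoff equals the payoff from either column against (5/7, 2/7). Using High: 13(5/7) + 5(2/7) = 75/7.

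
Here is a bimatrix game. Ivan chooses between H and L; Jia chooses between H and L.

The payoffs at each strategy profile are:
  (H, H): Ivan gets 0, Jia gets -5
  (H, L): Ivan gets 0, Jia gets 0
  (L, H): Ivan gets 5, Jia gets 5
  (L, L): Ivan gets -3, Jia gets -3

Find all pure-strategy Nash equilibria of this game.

(H, L) and (L, H)

(H, H): Ivan prefers L (5 > 0); Jia prefers L (0 > -5) — not an equilibrium.
(H, L): Ivan gets 0 ≥ -3 from L, and Jia gets 0 ≥ -5 from H — Nash equilibrium.
(L, H): Ivan gets 5 ≥ 0 from H, and Jia gets 5 ≥ -3 from L — Nash equilibrium.
(L, L): Ivan prefers H (0 > -3); Jia prefers H (5 > -3) — not an equilibrium.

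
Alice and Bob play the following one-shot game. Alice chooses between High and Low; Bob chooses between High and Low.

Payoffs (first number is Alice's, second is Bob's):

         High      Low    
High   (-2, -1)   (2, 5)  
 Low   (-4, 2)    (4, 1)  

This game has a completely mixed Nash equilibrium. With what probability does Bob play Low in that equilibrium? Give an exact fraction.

Let c be the probability that Bob plays High. In a completely mixed equilibrium, Alice must be indifferent between High and Low.
Alice's expected payoff from High is −2c + 2(1−c); from Low it is −4c + 4(1−c).
Setting these equal: −4c + 2 = −8c + 4, so c = 1/2.
Therefore Bob plays Low with probability 1 − 1/2 = 1/2.

1/2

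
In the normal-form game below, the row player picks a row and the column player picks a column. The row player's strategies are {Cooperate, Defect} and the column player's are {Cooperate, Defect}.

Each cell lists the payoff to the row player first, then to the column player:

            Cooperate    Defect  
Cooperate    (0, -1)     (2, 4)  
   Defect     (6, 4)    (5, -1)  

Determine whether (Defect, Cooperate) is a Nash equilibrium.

At (Defect, Cooperate), the row player earns 6; switching to Cooperate would give 0, so the row player has no profitable deviation.
The column player earns 4; switching to Defect would give -1, so the column player has no profitable deviation.
Neither player can gain by a unilateral deviation, so this profile is a Nash equilibrium.

Yes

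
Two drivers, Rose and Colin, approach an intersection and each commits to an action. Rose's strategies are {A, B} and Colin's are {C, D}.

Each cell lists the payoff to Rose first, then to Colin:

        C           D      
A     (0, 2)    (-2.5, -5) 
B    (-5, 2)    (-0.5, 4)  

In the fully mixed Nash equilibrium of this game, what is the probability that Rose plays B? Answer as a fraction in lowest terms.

Let x be the probability that Rose plays A. In a completely mixed equilibrium, Colin must be indifferent between C and D.
Colin's expected payoff from C is 2x + 2(1−x); from D it is −5x + 4(1−x).
Setting these equal: 2 = −9x + 4, so x = 2/9.
Therefore Rose plays B with probability 1 − 2/9 = 7/9.

7/9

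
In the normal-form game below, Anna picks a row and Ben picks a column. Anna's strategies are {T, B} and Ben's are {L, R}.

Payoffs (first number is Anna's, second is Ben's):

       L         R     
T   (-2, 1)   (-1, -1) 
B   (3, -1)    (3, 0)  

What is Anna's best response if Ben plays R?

B

Against R, Anna earns -1 from T and 3 from B.
So B is the best response.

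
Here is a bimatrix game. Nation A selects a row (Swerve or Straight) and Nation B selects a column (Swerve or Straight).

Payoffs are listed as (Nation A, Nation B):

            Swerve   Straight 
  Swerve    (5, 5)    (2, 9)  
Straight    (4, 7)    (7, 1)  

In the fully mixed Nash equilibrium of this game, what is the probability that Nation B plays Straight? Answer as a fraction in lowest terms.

Let c be the probability that Nation B plays Swerve. In a completely mixed equilibrium, Nation A must be indifferent between Swerve and Straight.
Nation A's expected payoff from Swerve is 5c + 2(1−c); from Straight it is 4c + 7(1−c).
Setting these equal: 3c + 2 = −3c + 7, so c = 5/6.
Therefore Nation B plays Straight with probability 1 − 5/6 = 1/6.

1/6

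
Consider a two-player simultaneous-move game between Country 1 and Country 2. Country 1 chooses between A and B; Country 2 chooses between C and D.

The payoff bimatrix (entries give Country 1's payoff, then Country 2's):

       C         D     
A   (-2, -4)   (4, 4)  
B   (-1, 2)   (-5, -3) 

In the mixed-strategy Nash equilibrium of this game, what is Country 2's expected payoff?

First find x, the probability Country 1 plays A, from Country 2's indifference between C and D: −4x + 2(1−x) = 4x − 3(1−x), giving x = 5/13.
Since Country 2 is indifferent in equilibrium, Country 2's expected payoff equals the payoff from either column against (5/13, 8/13). Using C: −4(5/13) + 2(8/13) = -4/13.

-4/13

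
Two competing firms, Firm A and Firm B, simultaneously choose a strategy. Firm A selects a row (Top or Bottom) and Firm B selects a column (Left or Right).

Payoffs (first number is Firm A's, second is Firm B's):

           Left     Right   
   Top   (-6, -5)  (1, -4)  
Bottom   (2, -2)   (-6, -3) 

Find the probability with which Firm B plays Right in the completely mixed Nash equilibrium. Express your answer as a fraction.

Let y be the probability that Firm B plays Left. In a completely mixed equilibrium, Firm A must be indifferent between Top and Bottom.
Firm A's expected payoff from Top is −6y + (1−y); from Bottom it is 2y − 6(1−y).
Setting these equal: −7y + 1 = 8y − 6, so y = 7/15.
Therefore Firm B plays Right with probability 1 − 7/15 = 8/15.

8/15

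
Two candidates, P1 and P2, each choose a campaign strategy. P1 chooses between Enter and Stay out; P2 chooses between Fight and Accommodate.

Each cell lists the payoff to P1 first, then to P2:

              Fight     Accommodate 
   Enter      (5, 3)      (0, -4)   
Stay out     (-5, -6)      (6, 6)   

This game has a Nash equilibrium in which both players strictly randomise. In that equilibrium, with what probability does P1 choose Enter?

Let x be the probability that P1 plays Enter. In a completely mixed equilibrium, P2 must be indifferent between Fight and Accommodate.
P2's expected payoff from Fight is 3x − 6(1−x); from Accommodate it is −4x + 6(1−x).
Setting these equal: 9x − 6 = −10x + 6, so x = 12/19.

12/19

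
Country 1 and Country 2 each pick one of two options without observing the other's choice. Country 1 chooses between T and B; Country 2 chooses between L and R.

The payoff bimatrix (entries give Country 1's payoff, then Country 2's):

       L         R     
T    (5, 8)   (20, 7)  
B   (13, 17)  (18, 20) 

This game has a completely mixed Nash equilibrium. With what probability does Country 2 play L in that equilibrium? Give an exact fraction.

1/5

Let c be the probability that Country 2 plays L. In a completely mixed equilibrium, Country 1 must be indifferent between T and B.
Country 1's expected payoff from T is 5c + 20(1−c); from B it is 13c + 18(1−c).
Setting these equal: −15c + 20 = −5c + 18, so c = 1/5.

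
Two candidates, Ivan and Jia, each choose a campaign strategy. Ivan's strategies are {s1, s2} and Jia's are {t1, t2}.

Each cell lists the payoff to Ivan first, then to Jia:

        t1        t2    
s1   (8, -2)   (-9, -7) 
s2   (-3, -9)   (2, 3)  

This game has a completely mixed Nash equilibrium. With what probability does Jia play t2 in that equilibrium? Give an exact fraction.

1/2

Let y be the probability that Jia plays t1. In a completely mixed equilibrium, Ivan must be indifferent between s1 and s2.
Ivan's expected payoff from s1 is 8y − 9(1−y); from s2 it is −3y + 2(1−y).
Setting these equal: 17y − 9 = −5y + 2, so y = 1/2.
Therefore Jia plays t2 with probability 1 − 1/2 = 1/2.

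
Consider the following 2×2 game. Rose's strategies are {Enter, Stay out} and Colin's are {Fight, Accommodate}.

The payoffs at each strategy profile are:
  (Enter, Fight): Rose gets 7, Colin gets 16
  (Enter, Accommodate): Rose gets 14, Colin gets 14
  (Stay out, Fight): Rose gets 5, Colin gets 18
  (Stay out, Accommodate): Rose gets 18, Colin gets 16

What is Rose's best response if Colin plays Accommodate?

Stay out

Against Accommodate, Rose earns 14 from Enter and 18 from Stay out.
So Stay out is the best response.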